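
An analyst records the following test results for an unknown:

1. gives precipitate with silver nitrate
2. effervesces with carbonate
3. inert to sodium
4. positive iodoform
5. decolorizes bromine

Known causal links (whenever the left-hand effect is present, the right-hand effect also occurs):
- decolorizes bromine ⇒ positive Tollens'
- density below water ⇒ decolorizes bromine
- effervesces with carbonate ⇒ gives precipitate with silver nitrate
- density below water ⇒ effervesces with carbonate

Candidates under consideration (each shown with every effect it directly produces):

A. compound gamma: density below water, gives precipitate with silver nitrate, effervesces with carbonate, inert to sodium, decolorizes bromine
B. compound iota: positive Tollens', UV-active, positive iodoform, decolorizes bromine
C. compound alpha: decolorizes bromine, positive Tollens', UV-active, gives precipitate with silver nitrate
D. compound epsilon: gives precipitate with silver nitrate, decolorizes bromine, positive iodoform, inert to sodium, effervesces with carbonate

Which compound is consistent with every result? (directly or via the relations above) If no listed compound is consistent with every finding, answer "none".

D

Checking each candidate against the observations:
(A) compound gamma — does not account for positive iodoform
(B) compound iota — gives precipitate with silver nitrate -; effervesces with carbonate -; inert to sodium -; positive iodoform +; decolorizes bromine +
(C) compound alpha — does not account for effervesces with carbonate, inert to sodium, positive iodoform
(D) compound epsilon — accounts for every observation
(D) is the only candidate with no mismatches.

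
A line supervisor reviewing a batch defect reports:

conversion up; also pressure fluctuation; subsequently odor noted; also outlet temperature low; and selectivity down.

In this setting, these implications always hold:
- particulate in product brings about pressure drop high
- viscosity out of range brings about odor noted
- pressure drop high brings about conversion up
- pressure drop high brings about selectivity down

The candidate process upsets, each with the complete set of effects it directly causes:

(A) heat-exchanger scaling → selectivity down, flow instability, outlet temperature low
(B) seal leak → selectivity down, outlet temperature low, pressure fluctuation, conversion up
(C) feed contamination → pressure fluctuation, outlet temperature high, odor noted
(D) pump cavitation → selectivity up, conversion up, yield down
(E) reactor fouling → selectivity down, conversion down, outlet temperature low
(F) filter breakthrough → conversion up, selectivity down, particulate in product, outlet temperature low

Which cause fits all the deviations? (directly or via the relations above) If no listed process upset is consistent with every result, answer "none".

none

For each candidate, compare predicted effects to what was observed:
(A) heat-exchanger scaling — does not account for conversion up, pressure fluctuation, odor noted
(B) seal leak — conversion up ✓; pressure fluctuation ✓; odor noted ✗; outlet temperature low ✓; selectivity down ✓
(C) feed contamination — conversion up ✗; pressure fluctuation ✓; odor noted ✓; outlet temperature low ✗; selectivity down ✗
(D) pump cavitation — conversion up ✓; pressure fluctuation ✗; odor noted ✗; outlet temperature low ✗; selectivity down ✗
(E) reactor fouling — fails on conversion up, pressure fluctuation, odor noted (predicts conversion down, not conversion up)
(F) filter breakthrough — does not account for pressure fluctuation, odor noted
None of the listed candidates fits everything.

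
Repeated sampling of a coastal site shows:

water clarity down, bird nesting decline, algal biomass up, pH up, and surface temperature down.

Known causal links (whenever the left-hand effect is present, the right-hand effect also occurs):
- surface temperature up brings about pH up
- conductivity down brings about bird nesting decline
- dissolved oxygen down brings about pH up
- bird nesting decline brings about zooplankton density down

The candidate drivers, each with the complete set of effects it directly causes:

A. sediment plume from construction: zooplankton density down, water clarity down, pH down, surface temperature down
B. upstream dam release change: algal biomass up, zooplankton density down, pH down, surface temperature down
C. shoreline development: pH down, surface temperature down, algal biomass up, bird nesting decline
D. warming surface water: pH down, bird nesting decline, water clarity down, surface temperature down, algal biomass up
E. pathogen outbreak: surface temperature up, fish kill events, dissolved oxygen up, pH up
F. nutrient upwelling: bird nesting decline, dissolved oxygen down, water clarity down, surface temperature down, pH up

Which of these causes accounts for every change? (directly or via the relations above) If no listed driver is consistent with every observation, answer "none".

For each candidate, compare predicted effects to what was observed:
(A) sediment plume from construction — fails on bird nesting decline, algal biomass up, pH up (predicts pH down, not pH up)
(B) upstream dam release change — fails on water clarity down, bird nesting decline, pH up (predicts pH down, not pH up)
(C) shoreline development — water clarity down NO; bird nesting decline yes; algal biomass up yes; pH up NO; surface temperature down yes
(D) warming surface water — fails on pH up (predicts pH down, not pH up)
(E) pathogen outbreak — fails on water clarity down, bird nesting decline, algal biomass up, surface temperature down (predicts surface temperature up, not surface temperature down)
(F) nutrient upwelling — water clarity down yes; bird nesting decline yes; algal biomass up NO; pH up yes; surface temperature down yes
None of the listed candidates fits everything.

none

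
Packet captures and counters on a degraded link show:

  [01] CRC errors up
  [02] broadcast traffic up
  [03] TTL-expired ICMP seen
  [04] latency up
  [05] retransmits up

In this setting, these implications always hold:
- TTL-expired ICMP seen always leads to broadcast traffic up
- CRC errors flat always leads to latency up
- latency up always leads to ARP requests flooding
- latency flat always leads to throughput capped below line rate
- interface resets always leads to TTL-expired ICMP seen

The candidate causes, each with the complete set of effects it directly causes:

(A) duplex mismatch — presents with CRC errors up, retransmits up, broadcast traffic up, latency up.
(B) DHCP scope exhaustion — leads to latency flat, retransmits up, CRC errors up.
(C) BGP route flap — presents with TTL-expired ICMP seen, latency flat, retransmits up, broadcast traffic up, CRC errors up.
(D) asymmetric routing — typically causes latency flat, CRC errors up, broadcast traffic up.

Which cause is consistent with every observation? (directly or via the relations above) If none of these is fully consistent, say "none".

For each candidate, compare predicted effects to what was observed:
(A) duplex mismatch — does not account for TTL-expired ICMP seen
(B) DHCP scope exhaustion — CRC errors up ✓; broadcast traffic up ✗; TTL-expired ICMP seen ✗; latency up ✗; retransmits up ✓
(C) BGP route flap — CRC errors up ✓; broadcast traffic up ✓; TTL-expired ICMP seen ✓; latency up ✗; retransmits up ✓
(D) asymmetric routing — CRC errors up ✓; broadcast traffic up ✓; TTL-expired ICMP seen ✗; latency up ✗; retransmits up ✗
No candidate is consistent with all observations.

none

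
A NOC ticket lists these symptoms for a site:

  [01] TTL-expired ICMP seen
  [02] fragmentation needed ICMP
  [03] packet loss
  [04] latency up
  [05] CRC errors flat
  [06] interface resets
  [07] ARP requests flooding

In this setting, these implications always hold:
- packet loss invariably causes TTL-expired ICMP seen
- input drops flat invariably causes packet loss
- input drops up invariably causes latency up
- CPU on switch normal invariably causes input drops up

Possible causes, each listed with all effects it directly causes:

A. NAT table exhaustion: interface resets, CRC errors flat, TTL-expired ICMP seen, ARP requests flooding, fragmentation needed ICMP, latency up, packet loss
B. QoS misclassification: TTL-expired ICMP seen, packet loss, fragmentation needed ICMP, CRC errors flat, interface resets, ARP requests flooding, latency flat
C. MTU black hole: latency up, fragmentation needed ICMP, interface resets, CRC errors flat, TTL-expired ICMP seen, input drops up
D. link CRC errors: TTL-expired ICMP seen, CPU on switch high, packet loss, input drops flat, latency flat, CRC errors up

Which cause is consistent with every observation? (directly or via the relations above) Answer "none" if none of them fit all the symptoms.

Testing each hypothesis:
(A) NAT table exhaustion — TTL-expired ICMP seen yes; fragmentation needed ICMP yes; packet loss yes; latency up yes; CRC errors flat yes; interface resets yes; ARP requests flooding yes
(B) QoS misclassification — TTL-expired ICMP seen yes; fragmentation needed ICMP yes; packet loss yes; latency up NO; CRC errors flat yes; interface resets yes; ARP requests flooding yes
(C) MTU black hole — does not account for packet loss, ARP requests flooding
(D) link CRC errors — fails on fragmentation needed ICMP, latency up, CRC errors flat, interface resets, ARP requests flooding (predicts latency flat, not latency up; predicts CRC errors up, not CRC errors flat)
(A) alone accounts for all the evidence.

A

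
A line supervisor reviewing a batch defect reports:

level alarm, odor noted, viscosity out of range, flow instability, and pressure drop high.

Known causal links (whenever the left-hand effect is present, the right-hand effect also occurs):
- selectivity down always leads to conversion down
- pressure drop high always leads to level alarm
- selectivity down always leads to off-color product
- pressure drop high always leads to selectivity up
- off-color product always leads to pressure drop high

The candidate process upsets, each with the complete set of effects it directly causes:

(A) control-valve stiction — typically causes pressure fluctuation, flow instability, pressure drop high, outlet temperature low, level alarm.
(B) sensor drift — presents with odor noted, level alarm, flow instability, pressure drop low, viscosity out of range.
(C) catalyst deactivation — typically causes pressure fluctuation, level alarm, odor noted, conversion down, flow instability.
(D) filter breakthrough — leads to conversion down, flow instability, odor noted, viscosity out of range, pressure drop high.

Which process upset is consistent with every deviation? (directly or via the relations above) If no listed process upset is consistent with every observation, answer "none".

Checking each candidate against the observations:
(A) control-valve stiction — does not account for odor noted, viscosity out of range
(B) sensor drift — fails on pressure drop high (predicts pressure drop low, not pressure drop high)
(C) catalyst deactivation — level alarm match; odor noted match; viscosity out of range miss; flow instability match; pressure drop high miss
(D) filter breakthrough — accounts for every observation (level alarm via pressure drop high → level alarm)
(D) is the only candidate with no mismatches.

D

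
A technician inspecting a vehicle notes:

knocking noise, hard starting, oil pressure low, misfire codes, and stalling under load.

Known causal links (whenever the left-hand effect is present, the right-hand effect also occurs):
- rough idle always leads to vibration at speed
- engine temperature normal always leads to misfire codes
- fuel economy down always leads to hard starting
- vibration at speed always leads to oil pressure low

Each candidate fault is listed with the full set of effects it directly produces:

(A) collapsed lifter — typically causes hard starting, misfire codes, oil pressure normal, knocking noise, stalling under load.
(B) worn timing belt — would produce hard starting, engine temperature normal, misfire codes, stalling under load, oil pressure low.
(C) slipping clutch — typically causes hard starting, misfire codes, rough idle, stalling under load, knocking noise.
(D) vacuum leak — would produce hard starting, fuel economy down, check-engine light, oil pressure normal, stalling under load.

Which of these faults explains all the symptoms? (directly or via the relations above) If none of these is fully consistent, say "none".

Per-candidate check:
(A) collapsed lifter — fails on oil pressure low (predicts oil pressure normal, not oil pressure low)
(B) worn timing belt — knocking noise miss; hard starting match; oil pressure low match; misfire codes match; stalling under load match
(C) slipping clutch — accounts for every observation (oil pressure low by rough idle → vibration at speed → oil pressure low)
(D) vacuum leak — knocking noise miss; hard starting match; oil pressure low miss; misfire codes miss; stalling under load match
(C) alone accounts for all the evidence.

C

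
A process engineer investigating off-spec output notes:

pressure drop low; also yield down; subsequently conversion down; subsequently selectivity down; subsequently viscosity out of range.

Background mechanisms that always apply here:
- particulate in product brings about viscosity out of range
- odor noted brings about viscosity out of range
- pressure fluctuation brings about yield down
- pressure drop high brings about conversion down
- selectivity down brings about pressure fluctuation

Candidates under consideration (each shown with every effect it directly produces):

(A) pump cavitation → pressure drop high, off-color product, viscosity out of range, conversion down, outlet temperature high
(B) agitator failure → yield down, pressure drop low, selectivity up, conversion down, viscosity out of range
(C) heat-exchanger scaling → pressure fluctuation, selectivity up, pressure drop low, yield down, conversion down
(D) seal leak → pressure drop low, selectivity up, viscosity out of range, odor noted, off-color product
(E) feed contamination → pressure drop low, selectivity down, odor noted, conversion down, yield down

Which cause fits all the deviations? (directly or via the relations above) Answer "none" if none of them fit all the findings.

E

Checking each candidate against the observations:
(A) pump cavitation — pressure drop low NO; yield down NO; conversion down yes; selectivity down NO; viscosity out of range yes
(B) agitator failure — fails on selectivity down (predicts selectivity up, not selectivity down)
(C) heat-exchanger scaling — fails on selectivity down, viscosity out of range (predicts selectivity up, not selectivity down)
(D) seal leak — pressure drop low yes; yield down NO; conversion down NO; selectivity down NO; viscosity out of range yes
(E) feed contamination — pressure drop low yes; yield down yes; conversion down yes; selectivity down yes; viscosity out of range yes (through odor noted → viscosity out of range)
Only (E) is consistent with every observation.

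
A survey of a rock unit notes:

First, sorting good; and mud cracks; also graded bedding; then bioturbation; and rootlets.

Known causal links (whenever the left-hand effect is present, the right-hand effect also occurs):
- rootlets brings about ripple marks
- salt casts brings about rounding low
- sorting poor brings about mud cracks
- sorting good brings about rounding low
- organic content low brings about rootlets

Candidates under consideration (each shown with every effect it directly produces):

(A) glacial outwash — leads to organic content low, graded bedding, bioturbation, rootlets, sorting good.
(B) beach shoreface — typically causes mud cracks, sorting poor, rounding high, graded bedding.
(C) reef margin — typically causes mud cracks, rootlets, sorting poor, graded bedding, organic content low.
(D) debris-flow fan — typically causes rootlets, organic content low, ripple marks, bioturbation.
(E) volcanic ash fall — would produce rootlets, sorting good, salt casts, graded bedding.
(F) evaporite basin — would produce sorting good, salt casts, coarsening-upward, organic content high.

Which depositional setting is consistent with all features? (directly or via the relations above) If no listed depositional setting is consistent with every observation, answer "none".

none

Testing each hypothesis:
(A) glacial outwash — does not account for mud cracks
(B) beach shoreface — fails on sorting good, bioturbation, rootlets (predicts sorting poor, not sorting good)
(C) reef margin — fails on sorting good, bioturbation (predicts sorting poor, not sorting good)
(D) debris-flow fan — does not account for sorting good, mud cracks, graded bedding
(E) volcanic ash fall — does not account for mud cracks, bioturbation
(F) evaporite basin — does not account for mud cracks, graded bedding, bioturbation, rootlets
Every candidate fails on at least one observation.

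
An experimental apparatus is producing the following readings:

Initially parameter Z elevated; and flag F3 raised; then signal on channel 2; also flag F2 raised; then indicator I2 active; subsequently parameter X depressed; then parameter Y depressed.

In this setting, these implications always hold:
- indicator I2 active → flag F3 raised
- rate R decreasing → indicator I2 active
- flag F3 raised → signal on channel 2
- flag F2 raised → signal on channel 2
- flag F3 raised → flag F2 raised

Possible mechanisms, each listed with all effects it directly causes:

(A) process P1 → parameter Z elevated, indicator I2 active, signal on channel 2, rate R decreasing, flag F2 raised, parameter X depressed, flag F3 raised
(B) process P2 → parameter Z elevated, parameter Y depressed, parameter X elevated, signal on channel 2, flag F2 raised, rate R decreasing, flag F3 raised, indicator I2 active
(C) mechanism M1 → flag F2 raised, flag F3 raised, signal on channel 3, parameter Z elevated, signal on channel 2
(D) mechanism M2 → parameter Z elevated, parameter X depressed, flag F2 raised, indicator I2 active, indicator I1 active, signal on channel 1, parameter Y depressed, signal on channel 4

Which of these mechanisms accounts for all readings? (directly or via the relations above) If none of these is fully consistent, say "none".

For each candidate, compare predicted effects to what was observed:
(A) process P1 — parameter Z elevated +; flag F3 raised +; signal on channel 2 +; flag F2 raised +; indicator I2 active +; parameter X depressed +; parameter Y depressed -
(B) process P2 — parameter Z elevated +; flag F3 raised +; signal on channel 2 +; flag F2 raised +; indicator I2 active +; parameter X depressed -; parameter Y depressed +
(C) mechanism M1 — does not account for indicator I2 active, parameter X depressed, parameter Y depressed
(D) mechanism M2 — parameter Z elevated +; flag F3 raised + (by indicator I2 active → flag F3 raised); signal on channel 2 + (by flag F2 raised → signal on channel 2); flag F2 raised +; indicator I2 active +; parameter X depressed +; parameter Y depressed +
(D) is the only candidate with no mismatches.

D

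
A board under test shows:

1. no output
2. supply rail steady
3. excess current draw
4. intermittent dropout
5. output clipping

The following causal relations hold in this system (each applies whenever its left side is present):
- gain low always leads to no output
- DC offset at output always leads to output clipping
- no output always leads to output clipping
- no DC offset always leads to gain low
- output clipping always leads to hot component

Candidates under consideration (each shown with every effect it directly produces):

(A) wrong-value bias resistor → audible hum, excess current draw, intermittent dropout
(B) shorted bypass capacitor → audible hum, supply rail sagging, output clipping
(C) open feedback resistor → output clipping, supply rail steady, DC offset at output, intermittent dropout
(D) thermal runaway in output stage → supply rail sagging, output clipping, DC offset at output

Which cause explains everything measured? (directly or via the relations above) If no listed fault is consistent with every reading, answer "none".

none

Testing each hypothesis:
(A) wrong-value bias resistor — no output miss; supply rail steady miss; excess current draw match; intermittent dropout match; output clipping miss
(B) shorted bypass capacitor — no output miss; supply rail steady miss; excess current draw miss; intermittent dropout miss; output clipping match
(C) open feedback resistor — does not account for no output, excess current draw
(D) thermal runaway in output stage — no output miss; supply rail steady miss; excess current draw miss; intermittent dropout miss; output clipping match
Every candidate fails on at least one observation.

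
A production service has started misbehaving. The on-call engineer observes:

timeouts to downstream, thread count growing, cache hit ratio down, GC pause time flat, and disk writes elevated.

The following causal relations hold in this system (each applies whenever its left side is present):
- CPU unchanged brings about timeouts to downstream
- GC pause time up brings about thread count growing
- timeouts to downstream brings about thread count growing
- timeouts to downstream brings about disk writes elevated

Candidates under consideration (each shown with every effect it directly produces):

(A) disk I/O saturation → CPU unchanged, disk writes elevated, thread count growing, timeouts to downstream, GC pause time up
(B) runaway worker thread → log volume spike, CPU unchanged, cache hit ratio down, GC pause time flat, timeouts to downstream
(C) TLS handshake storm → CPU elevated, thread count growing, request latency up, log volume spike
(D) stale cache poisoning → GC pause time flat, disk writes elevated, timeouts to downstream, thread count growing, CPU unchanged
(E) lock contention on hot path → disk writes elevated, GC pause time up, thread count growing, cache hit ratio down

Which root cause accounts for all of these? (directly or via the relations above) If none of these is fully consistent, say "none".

B

Testing each hypothesis:
(A) disk I/O saturation — fails on cache hit ratio down, GC pause time flat (predicts GC pause time up, not GC pause time flat)
(B) runaway worker thread — accounts for every observation (thread count growing by timeouts to downstream → thread count growing)
(C) TLS handshake storm — does not account for timeouts to downstream, cache hit ratio down, GC pause time flat, disk writes elevated
(D) stale cache poisoning — does not account for cache hit ratio down
(E) lock contention on hot path — timeouts to downstream miss; thread count growing match; cache hit ratio down match; GC pause time flat miss; disk writes elevated match
(B) is the only candidate with no mismatches.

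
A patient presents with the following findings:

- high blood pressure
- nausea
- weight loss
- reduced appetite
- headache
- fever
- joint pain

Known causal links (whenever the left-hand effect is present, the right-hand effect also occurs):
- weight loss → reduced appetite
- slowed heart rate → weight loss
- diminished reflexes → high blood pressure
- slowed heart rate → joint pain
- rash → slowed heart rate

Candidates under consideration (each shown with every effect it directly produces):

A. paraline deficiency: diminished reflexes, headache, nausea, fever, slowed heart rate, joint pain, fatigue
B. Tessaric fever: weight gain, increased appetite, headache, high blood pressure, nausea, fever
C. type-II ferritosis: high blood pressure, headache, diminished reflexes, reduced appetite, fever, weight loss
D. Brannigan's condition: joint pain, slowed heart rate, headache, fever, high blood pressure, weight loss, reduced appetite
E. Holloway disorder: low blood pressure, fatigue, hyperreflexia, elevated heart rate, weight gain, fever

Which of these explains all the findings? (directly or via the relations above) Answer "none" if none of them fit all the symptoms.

A

Testing each hypothesis:
(A) paraline deficiency — high blood pressure + (via diminished reflexes → high blood pressure); nausea +; weight loss + (via slowed heart rate → weight loss); reduced appetite + (via slowed heart rate → weight loss → reduced appetite); headache +; fever +; joint pain +
(B) Tessaric fever — high blood pressure +; nausea +; weight loss -; reduced appetite -; headache +; fever +; joint pain -
(C) type-II ferritosis — high blood pressure +; nausea -; weight loss +; reduced appetite +; headache +; fever +; joint pain -
(D) Brannigan's condition — does not account for nausea
(E) Holloway disorder — fails on high blood pressure, nausea, weight loss, reduced appetite, headache, joint pain (predicts low blood pressure, not high blood pressure; predicts weight gain, not weight loss)
(A) is the only candidate with no mismatches.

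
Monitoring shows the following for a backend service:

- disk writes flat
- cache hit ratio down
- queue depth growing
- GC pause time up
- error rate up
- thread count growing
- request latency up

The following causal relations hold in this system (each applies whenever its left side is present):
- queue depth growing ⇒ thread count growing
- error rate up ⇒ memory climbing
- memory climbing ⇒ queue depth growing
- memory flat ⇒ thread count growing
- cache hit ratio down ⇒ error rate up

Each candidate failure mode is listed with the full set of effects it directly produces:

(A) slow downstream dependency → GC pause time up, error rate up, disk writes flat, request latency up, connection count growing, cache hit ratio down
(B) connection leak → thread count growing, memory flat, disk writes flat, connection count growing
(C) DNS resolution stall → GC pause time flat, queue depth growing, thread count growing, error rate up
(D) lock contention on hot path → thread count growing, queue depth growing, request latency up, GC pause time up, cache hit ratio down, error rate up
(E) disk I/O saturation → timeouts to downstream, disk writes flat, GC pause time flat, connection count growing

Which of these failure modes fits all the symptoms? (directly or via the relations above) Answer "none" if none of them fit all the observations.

A

Testing each hypothesis:
(A) slow downstream dependency — disk writes flat ✓; cache hit ratio down ✓; queue depth growing ✓ (through error rate up → memory climbing → queue depth growing); GC pause time up ✓; error rate up ✓; thread count growing ✓ (through error rate up → memory climbing → queue depth growing → thread count growing); request latency up ✓
(B) connection leak — does not account for cache hit ratio down, queue depth growing, GC pause time up, error rate up, request latency up
(C) DNS resolution stall — fails on disk writes flat, cache hit ratio down, GC pause time up, request latency up (predicts GC pause time flat, not GC pause time up)
(D) lock contention on hot path — does not account for disk writes flat
(E) disk I/O saturation — disk writes flat ✓; cache hit ratio down ✗; queue depth growing ✗; GC pause time up ✗; error rate up ✗; thread count growing ✗; request latency up ✗
(A) alone accounts for all the evidence.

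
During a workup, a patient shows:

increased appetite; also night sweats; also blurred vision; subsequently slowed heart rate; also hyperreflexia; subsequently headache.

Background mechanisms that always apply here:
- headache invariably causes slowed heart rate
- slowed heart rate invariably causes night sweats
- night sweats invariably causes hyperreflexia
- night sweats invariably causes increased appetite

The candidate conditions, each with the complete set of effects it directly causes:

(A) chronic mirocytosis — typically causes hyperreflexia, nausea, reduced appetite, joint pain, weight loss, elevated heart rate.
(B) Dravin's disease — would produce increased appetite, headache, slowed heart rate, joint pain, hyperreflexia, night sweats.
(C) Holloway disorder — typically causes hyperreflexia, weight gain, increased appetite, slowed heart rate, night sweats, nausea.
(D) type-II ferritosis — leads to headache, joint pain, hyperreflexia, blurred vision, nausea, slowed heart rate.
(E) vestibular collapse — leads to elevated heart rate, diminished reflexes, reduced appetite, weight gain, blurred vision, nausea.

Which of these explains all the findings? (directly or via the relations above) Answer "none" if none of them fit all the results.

Testing each hypothesis:
(A) chronic mirocytosis — increased appetite NO; night sweats NO; blurred vision NO; slowed heart rate NO; hyperreflexia yes; headache NO
(B) Dravin's disease — increased appetite yes; night sweats yes; blurred vision NO; slowed heart rate yes; hyperreflexia yes; headache yes
(C) Holloway disorder — increased appetite yes; night sweats yes; blurred vision NO; slowed heart rate yes; hyperreflexia yes; headache NO
(D) type-II ferritosis — increased appetite yes (via slowed heart rate → night sweats → increased appetite); night sweats yes (via slowed heart rate → night sweats); blurred vision yes; slowed heart rate yes; hyperreflexia yes; headache yes
(E) vestibular collapse — increased appetite NO; night sweats NO; blurred vision yes; slowed heart rate NO; hyperreflexia NO; headache NO
(D) is the only candidate with no mismatches.

D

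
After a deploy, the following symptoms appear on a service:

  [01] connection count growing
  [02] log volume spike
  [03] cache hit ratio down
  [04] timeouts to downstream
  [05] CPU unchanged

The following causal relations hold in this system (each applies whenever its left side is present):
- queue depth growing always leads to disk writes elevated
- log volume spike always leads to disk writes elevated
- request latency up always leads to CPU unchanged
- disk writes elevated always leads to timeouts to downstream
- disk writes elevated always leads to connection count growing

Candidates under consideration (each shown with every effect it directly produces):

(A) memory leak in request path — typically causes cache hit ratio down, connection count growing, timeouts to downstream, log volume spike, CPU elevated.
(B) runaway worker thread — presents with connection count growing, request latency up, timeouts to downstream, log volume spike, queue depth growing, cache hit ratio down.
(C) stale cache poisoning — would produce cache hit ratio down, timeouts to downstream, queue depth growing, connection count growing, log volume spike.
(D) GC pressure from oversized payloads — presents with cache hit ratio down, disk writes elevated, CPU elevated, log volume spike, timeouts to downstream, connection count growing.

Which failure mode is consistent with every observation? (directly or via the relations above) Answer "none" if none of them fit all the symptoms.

B

Checking each candidate against the observations:
(A) memory leak in request path — connection count growing ✓; log volume spike ✓; cache hit ratio down ✓; timeouts to downstream ✓; CPU unchanged ✗
(B) runaway worker thread — connection count growing ✓; log volume spike ✓; cache hit ratio down ✓; timeouts to downstream ✓; CPU unchanged ✓ (by request latency up → CPU unchanged)
(C) stale cache poisoning — connection count growing ✓; log volume spike ✓; cache hit ratio down ✓; timeouts to downstream ✓; CPU unchanged ✗
(D) GC pressure from oversized payloads — connection count growing ✓; log volume spike ✓; cache hit ratio down ✓; timeouts to downstream ✓; CPU unchanged ✗
(B) alone accounts for all the evidence.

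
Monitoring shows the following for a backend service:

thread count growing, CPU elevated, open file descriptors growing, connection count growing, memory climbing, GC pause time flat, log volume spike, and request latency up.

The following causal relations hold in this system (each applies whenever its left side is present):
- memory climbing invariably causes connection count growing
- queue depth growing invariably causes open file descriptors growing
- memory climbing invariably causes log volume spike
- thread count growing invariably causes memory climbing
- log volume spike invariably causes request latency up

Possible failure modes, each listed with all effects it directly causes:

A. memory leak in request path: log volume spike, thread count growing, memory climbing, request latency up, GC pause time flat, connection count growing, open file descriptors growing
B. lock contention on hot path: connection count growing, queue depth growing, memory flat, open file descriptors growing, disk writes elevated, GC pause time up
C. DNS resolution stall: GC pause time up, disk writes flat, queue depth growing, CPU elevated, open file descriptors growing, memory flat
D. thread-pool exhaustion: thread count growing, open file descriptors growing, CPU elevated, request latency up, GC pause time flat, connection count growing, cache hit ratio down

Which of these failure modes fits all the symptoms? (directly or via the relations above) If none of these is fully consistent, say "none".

D

Per-candidate check:
(A) memory leak in request path — does not account for CPU elevated
(B) lock contention on hot path — fails on thread count growing, CPU elevated, memory climbing, GC pause time flat, log volume spike, request latency up (predicts memory flat, not memory climbing; predicts GC pause time up, not GC pause time flat)
(C) DNS resolution stall — thread count growing ✗; CPU elevated ✓; open file descriptors growing ✓; connection count growing ✗; memory climbing ✗; GC pause time flat ✗; log volume spike ✗; request latency up ✗
(D) thread-pool exhaustion — accounts for every observation (memory climbing via thread count growing → memory climbing)
Only (D) is consistent with every observation.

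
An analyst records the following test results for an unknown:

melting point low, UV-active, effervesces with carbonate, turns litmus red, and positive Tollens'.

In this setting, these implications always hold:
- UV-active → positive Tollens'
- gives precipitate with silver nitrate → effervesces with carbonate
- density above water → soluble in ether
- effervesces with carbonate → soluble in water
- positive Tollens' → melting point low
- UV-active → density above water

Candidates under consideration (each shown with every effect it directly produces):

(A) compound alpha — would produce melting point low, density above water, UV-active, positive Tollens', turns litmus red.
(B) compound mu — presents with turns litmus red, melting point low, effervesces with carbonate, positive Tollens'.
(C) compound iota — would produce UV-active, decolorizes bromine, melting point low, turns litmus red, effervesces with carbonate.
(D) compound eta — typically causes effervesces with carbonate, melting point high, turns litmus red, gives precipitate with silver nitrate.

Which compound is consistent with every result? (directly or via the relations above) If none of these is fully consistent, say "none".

C

Checking each candidate against the observations:
(A) compound alpha — does not account for effervesces with carbonate
(B) compound mu — melting point low ✓; UV-active ✗; effervesces with carbonate ✓; turns litmus red ✓; positive Tollens' ✓
(C) compound iota — melting point low ✓; UV-active ✓; effervesces with carbonate ✓; turns litmus red ✓; positive Tollens' ✓ (by UV-active → positive Tollens')
(D) compound eta — melting point low ✗; UV-active ✗; effervesces with carbonate ✓; turns litmus red ✓; positive Tollens' ✗
(C) alone accounts for all the evidence.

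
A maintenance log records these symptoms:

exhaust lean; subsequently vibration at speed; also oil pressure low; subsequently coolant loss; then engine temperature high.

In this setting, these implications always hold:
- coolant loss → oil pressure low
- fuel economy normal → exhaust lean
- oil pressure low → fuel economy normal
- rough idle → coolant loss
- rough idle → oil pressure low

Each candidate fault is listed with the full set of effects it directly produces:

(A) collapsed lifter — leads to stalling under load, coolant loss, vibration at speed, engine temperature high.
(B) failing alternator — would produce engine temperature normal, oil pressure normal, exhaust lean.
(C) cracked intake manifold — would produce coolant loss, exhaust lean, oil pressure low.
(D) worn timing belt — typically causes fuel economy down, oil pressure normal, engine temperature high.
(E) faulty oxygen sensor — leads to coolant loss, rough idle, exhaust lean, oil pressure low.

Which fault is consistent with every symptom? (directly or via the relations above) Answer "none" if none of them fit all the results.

A

Per-candidate check:
(A) collapsed lifter — exhaust lean yes (through coolant loss → oil pressure low → fuel economy normal → exhaust lean); vibration at speed yes; oil pressure low yes (through coolant loss → oil pressure low); coolant loss yes; engine temperature high yes
(B) failing alternator — fails on vibration at speed, oil pressure low, coolant loss, engine temperature high (predicts oil pressure normal, not oil pressure low; predicts engine temperature normal, not engine temperature high)
(C) cracked intake manifold — exhaust lean yes; vibration at speed NO; oil pressure low yes; coolant loss yes; engine temperature high NO
(D) worn timing belt — exhaust lean NO; vibration at speed NO; oil pressure low NO; coolant loss NO; engine temperature high yes
(E) faulty oxygen sensor — does not account for vibration at speed, engine temperature high
(A) alone accounts for all the evidence.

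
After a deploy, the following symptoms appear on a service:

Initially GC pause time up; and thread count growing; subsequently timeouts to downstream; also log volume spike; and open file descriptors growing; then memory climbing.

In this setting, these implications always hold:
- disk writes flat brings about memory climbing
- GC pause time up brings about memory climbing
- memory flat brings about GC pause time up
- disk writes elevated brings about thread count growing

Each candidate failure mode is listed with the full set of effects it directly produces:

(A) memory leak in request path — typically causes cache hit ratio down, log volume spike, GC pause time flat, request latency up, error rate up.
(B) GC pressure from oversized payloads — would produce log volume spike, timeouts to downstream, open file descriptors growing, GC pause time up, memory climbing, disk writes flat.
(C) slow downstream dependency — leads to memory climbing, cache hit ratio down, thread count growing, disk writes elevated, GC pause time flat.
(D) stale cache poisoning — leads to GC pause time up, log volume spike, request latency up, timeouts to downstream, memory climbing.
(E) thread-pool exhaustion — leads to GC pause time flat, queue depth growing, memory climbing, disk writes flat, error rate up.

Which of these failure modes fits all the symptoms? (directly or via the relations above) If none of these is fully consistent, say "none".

Per-candidate check:
(A) memory leak in request path — GC pause time up NO; thread count growing NO; timeouts to downstream NO; log volume spike yes; open file descriptors growing NO; memory climbing NO
(B) GC pressure from oversized payloads — does not account for thread count growing
(C) slow downstream dependency — fails on GC pause time up, timeouts to downstream, log volume spike, open file descriptors growing (predicts GC pause time flat, not GC pause time up)
(D) stale cache poisoning — GC pause time up yes; thread count growing NO; timeouts to downstream yes; log volume spike yes; open file descriptors growing NO; memory climbing yes
(E) thread-pool exhaustion — GC pause time up NO; thread count growing NO; timeouts to downstream NO; log volume spike NO; open file descriptors growing NO; memory climbing yes
None of the listed candidates fits everything.

none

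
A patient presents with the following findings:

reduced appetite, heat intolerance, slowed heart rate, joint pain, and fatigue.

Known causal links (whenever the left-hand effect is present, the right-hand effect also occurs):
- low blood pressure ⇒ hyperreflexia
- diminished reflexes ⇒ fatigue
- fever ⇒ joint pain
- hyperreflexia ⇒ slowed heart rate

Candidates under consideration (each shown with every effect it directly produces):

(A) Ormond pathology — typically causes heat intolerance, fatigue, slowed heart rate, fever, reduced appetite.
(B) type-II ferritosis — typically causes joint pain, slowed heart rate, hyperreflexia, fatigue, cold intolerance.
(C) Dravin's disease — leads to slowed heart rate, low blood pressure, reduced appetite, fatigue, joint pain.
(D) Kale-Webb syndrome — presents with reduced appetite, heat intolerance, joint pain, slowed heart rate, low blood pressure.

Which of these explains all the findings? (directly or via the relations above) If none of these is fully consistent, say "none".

A

For each candidate, compare predicted effects to what was observed:
(A) Ormond pathology — reduced appetite +; heat intolerance +; slowed heart rate +; joint pain + (through fever → joint pain); fatigue +
(B) type-II ferritosis — reduced appetite -; heat intolerance -; slowed heart rate +; joint pain +; fatigue +
(C) Dravin's disease — does not account for heat intolerance
(D) Kale-Webb syndrome — reduced appetite +; heat intolerance +; slowed heart rate +; joint pain +; fatigue -
(A) alone accounts for all the evidence.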